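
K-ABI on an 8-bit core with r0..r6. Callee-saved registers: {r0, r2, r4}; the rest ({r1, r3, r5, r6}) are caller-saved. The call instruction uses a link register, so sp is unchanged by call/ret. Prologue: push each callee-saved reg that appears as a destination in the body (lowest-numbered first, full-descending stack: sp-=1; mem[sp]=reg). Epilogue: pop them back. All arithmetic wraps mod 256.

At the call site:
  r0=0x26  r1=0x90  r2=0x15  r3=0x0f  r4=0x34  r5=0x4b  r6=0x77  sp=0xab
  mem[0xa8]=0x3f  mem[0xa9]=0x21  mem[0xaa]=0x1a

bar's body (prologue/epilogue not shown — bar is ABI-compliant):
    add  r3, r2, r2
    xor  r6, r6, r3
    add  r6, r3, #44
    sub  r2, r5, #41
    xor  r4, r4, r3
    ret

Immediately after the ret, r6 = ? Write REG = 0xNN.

REG = 0x56

prologue: push r2 -> mem[0xaa]=0x15, sp=0xaa
prologue: push r4 -> mem[0xa9]=0x34, sp=0xa9
body[0] add  r3, r2, r2 -> r3=0x2a
body[1] xor  r6, r6, r3 -> r6=0x5d
body[2] add  r6, r3, #44 -> r6=0x56
body[3] sub  r2, r5, #41 -> r2=0x22
body[4] xor  r4, r4, r3 -> r4=0x1e
epilogue: pop r4=0x34, sp=0xaa
epilogue: pop r2=0x15, sp=0xab
r6 is caller-saved -> body value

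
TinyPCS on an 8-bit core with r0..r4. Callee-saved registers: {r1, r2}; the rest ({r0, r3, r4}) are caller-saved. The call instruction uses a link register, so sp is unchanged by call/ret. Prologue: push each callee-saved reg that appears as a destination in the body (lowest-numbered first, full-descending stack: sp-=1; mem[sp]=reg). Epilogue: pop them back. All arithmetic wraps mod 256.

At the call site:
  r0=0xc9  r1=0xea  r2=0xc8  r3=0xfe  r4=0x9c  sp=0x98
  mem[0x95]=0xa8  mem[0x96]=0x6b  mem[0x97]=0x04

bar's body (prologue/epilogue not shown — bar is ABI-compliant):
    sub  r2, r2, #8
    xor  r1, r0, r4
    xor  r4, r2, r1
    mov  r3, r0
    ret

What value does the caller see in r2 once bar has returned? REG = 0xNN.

prologue: push r1 -> mem[0x97]=0xea, sp=0x97
prologue: push r2 -> mem[0x96]=0xc8, sp=0x96
body[0] sub  r2, r2, #8 -> r2=0xc0
body[1] xor  r1, r0, r4 -> r1=0x55
body[2] xor  r4, r2, r1 -> r4=0x95
body[3] mov  r3, r0 -> r3=0xc9
epilogue: pop r2=0xc8, sp=0x97
epilogue: pop r1=0xea, sp=0x98
r2 is callee-saved -> restored

REG = 0xc8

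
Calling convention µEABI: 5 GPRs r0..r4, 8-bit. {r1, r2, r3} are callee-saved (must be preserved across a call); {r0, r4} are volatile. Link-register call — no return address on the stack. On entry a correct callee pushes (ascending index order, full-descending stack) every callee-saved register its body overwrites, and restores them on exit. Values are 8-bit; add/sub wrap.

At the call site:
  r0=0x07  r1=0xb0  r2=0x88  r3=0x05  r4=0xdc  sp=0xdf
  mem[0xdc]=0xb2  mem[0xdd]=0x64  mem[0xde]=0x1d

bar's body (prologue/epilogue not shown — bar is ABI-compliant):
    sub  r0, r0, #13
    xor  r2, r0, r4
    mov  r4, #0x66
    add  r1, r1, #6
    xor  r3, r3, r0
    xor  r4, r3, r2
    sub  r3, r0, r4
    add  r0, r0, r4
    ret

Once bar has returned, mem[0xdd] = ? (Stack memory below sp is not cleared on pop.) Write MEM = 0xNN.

prologue: push r1 → mem[0xde]=0xb0, sp=0xde
prologue: push r2 → mem[0xdd]=0x88, sp=0xdd
prologue: push r3 → mem[0xdc]=0x05, sp=0xdc
body[0] sub  r0, r0, #13 → r0=0xfa
body[1] xor  r2, r0, r4 → r2=0x26
body[2] mov  r4, #0x66 → r4=0x66
body[3] add  r1, r1, #6 → r1=0xb6
body[4] xor  r3, r3, r0 → r3=0xff
body[5] xor  r4, r3, r2 → r4=0xd9
body[6] sub  r3, r0, r4 → r3=0x21
body[7] add  r0, r0, r4 → r0=0xd3
epilogue: pop r3=0x05, sp=0xdd
epilogue: pop r2=0x88, sp=0xde
epilogue: pop r1=0xb0, sp=0xdf
prologue pushed ['r1', 'r2', 'r3'] at ['0xde', '0xdd', '0xdc']

MEM = 0x88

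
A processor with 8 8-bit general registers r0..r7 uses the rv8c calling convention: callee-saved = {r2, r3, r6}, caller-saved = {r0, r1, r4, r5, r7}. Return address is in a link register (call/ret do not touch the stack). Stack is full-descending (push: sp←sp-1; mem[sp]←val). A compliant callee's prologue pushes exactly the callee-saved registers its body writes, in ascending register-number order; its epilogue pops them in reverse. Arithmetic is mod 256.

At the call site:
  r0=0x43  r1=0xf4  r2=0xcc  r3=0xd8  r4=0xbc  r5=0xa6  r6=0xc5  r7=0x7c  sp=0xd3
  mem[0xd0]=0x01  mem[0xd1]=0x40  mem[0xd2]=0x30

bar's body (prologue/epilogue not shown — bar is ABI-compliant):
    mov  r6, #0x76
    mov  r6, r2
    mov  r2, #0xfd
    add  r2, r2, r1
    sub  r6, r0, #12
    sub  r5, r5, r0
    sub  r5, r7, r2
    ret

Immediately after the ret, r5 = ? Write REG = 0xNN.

REG = 0x8b

prologue: push r2 -> mem[0xd2]=0xcc, sp=0xd2
prologue: push r6 -> mem[0xd1]=0xc5, sp=0xd1
body[0] mov  r6, #0x76 -> r6=0x76
body[1] mov  r6, r2 -> r6=0xcc
body[2] mov  r2, #0xfd -> r2=0xfd
body[3] add  r2, r2, r1 -> r2=0xf1
body[4] sub  r6, r0, #12 -> r6=0x37
body[5] sub  r5, r5, r0 -> r5=0x63
body[6] sub  r5, r7, r2 -> r5=0x8b
epilogue: pop r6=0xc5, sp=0xd2
epilogue: pop r2=0xcc, sp=0xd3
r5 is caller-saved -> body value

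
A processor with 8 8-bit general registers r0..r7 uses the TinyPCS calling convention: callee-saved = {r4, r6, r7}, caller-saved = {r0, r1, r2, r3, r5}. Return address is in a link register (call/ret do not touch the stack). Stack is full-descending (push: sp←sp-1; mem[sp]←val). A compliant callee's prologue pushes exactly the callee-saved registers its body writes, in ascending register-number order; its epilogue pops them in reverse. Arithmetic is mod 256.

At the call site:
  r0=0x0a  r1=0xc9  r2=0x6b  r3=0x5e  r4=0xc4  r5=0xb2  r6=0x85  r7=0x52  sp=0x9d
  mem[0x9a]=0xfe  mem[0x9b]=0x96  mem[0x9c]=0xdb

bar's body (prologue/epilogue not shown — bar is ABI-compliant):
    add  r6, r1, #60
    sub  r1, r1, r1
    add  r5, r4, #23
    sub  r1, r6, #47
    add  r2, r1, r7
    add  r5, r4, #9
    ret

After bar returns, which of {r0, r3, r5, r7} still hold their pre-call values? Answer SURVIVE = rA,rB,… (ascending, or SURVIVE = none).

prologue: push r6 -> mem[0x9c]=0x85, sp=0x9c
body[0] add  r6, r1, #60 -> r6=0x05
body[1] sub  r1, r1, r1 -> r1=0x00
body[2] add  r5, r4, #23 -> r5=0xdb
body[3] sub  r1, r6, #47 -> r1=0xd6
body[4] add  r2, r1, r7 -> r2=0x28
body[5] add  r5, r4, #9 -> r5=0xcd
epilogue: pop r6=0x85, sp=0x9d
r0: caller-saved, written=False
r3: caller-saved, written=False
r5: caller-saved, written=True
r7: callee-saved, written=False

SURVIVE = r0,r3,r7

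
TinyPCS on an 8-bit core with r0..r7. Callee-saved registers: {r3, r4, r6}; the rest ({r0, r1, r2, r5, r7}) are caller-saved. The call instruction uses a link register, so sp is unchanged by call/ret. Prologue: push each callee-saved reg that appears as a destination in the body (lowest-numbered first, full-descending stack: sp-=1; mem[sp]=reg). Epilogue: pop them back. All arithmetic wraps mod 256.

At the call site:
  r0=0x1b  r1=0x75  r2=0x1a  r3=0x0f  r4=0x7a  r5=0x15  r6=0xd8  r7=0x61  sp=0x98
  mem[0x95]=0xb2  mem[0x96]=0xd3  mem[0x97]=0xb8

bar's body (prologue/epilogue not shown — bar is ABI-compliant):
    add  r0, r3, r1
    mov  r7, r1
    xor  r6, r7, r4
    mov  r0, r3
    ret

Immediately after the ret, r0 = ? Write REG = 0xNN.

prologue: push r6 → mem[0x97]=0xd8, sp=0x97
body[0] add  r0, r3, r1 → r0=0x84
body[1] mov  r7, r1 → r7=0x75
body[2] xor  r6, r7, r4 → r6=0x0f
body[3] mov  r0, r3 → r0=0x0f
epilogue: pop r6=0xd8, sp=0x98
r0 is caller-saved → body value

REG = 0x0f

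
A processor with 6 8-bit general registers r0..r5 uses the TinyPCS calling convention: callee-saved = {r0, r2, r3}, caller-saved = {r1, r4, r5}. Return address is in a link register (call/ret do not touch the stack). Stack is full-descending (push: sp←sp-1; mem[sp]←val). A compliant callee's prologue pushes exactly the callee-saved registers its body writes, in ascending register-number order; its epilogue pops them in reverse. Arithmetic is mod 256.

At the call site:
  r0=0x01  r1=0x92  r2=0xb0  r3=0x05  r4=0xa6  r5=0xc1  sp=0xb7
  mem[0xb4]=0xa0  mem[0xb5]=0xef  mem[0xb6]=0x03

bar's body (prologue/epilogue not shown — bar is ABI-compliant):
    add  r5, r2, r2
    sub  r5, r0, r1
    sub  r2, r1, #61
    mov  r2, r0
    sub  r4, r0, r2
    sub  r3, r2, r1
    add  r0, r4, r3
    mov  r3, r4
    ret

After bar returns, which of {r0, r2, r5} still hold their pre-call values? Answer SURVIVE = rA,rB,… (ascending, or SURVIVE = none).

prologue: push r0 -> mem[0xb6]=0x01, sp=0xb6
prologue: push r2 -> mem[0xb5]=0xb0, sp=0xb5
prologue: push r3 -> mem[0xb4]=0x05, sp=0xb4
body[0] add  r5, r2, r2 -> r5=0x60
body[1] sub  r5, r0, r1 -> r5=0x6f
body[2] sub  r2, r1, #61 -> r2=0x55
body[3] mov  r2, r0 -> r2=0x01
body[4] sub  r4, r0, r2 -> r4=0x00
body[5] sub  r3, r2, r1 -> r3=0x6f
body[6] add  r0, r4, r3 -> r0=0x6f
body[7] mov  r3, r4 -> r3=0x00
epilogue: pop r3=0x05, sp=0xb5
epilogue: pop r2=0xb0, sp=0xb6
epilogue: pop r0=0x01, sp=0xb7
r0: callee-saved, written=True
r2: callee-saved, written=True
r5: caller-saved, written=True

SURVIVE = r0,r2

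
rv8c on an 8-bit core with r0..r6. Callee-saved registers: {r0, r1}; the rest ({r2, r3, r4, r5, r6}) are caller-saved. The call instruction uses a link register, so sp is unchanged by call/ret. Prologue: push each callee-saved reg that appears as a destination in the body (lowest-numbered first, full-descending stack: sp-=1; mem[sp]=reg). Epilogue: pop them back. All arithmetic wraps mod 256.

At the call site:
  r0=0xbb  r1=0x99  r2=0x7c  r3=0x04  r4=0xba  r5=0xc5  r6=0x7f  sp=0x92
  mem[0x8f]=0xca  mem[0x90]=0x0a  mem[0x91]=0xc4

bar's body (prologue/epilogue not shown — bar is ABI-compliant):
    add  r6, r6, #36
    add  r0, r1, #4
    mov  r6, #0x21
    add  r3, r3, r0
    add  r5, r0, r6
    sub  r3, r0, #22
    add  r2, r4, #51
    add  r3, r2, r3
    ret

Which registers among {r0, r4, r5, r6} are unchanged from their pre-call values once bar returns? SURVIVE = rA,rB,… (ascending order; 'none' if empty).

SURVIVE = r0,r4

prologue: push r0 → mem[0x91]=0xbb, sp=0x91
body[0] add  r6, r6, #36 → r6=0xa3
body[1] add  r0, r1, #4 → r0=0x9d
body[2] mov  r6, #0x21 → r6=0x21
body[3] add  r3, r3, r0 → r3=0xa1
body[4] add  r5, r0, r6 → r5=0xbe
body[5] sub  r3, r0, #22 → r3=0x87
body[6] add  r2, r4, #51 → r2=0xed
body[7] add  r3, r2, r3 → r3=0x74
epilogue: pop r0=0xbb, sp=0x92
r0: callee-saved, written=True
r4: caller-saved, written=False
r5: caller-saved, written=True
r6: caller-saved, written=True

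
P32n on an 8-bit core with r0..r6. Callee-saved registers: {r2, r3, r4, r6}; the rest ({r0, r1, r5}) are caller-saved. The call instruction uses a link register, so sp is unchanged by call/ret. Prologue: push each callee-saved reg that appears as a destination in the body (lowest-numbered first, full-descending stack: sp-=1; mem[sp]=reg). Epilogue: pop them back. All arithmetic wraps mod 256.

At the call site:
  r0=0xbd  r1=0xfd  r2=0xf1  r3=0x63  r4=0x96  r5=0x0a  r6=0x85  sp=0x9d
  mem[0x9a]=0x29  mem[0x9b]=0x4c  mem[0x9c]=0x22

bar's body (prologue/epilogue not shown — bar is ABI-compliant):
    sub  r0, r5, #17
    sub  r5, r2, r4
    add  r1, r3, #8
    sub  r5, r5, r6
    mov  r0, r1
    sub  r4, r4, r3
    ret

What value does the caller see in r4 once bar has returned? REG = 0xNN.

REG = 0x96

prologue: push r4 → mem[0x9c]=0x96, sp=0x9c
body[0] sub  r0, r5, #17 → r0=0xf9
body[1] sub  r5, r2, r4 → r5=0x5b
body[2] add  r1, r3, #8 → r1=0x6b
body[3] sub  r5, r5, r6 → r5=0xd6
body[4] mov  r0, r1 → r0=0x6b
body[5] sub  r4, r4, r3 → r4=0x33
epilogue: pop r4=0x96, sp=0x9d
r4 is callee-saved → restored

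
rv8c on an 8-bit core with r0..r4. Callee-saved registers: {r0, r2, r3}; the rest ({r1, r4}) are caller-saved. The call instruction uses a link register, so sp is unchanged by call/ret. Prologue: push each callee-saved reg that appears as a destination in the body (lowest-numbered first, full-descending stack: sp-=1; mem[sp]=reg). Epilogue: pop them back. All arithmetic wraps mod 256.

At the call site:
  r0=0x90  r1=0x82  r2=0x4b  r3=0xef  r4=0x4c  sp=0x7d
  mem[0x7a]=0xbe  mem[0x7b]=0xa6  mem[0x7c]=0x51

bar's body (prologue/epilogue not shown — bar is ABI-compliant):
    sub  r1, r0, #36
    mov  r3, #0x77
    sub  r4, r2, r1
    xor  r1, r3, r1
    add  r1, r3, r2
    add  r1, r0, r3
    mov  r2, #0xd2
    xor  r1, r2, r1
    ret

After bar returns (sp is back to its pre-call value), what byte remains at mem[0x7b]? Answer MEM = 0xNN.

MEM = 0xef

prologue: push r2 → mem[0x7c]=0x4b, sp=0x7c
prologue: push r3 → mem[0x7b]=0xef, sp=0x7b
body[0] sub  r1, r0, #36 → r1=0x6c
body[1] mov  r3, #0x77 → r3=0x77
body[2] sub  r4, r2, r1 → r4=0xdf
body[3] xor  r1, r3, r1 → r1=0x1b
body[4] add  r1, r3, r2 → r1=0xc2
body[5] add  r1, r0, r3 → r1=0x07
body[6] mov  r2, #0xd2 → r2=0xd2
body[7] xor  r1, r2, r1 → r1=0xd5
epilogue: pop r3=0xef, sp=0x7c
epilogue: pop r2=0x4b, sp=0x7d
prologue pushed ['r2', 'r3'] at ['0x7c', '0x7b']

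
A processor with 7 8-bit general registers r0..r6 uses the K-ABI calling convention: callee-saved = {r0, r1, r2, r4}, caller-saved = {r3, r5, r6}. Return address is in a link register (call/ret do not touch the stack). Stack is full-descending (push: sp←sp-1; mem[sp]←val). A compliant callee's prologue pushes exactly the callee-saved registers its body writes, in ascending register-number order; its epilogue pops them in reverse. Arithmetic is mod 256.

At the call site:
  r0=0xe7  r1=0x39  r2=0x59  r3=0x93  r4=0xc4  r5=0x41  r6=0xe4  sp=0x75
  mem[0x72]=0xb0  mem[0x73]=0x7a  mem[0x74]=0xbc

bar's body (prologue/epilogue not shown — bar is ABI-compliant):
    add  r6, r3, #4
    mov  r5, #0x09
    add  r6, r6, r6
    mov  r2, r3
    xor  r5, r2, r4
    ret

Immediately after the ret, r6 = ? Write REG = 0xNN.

REG = 0x2e

prologue: push r2 → mem[0x74]=0x59, sp=0x74
body[0] add  r6, r3, #4 → r6=0x97
body[1] mov  r5, #0x09 → r5=0x09
body[2] add  r6, r6, r6 → r6=0x2e
body[3] mov  r2, r3 → r2=0x93
body[4] xor  r5, r2, r4 → r5=0x57
epilogue: pop r2=0x59, sp=0x75
r6 is caller-saved → body value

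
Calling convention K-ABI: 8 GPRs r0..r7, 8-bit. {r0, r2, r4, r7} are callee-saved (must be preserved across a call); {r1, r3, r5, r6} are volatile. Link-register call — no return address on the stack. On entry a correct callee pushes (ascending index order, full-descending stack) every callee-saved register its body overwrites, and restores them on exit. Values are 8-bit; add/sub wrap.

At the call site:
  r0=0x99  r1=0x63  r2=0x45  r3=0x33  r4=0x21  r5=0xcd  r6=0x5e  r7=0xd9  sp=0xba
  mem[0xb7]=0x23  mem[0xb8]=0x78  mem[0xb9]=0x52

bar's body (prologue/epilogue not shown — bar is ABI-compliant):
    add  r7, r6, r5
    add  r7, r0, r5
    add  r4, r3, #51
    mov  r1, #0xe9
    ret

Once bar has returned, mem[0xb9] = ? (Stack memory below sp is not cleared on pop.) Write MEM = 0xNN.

prologue: push r4 -> mem[0xb9]=0x21, sp=0xb9
prologue: push r7 -> mem[0xb8]=0xd9, sp=0xb8
body[0] add  r7, r6, r5 -> r7=0x2b
body[1] add  r7, r0, r5 -> r7=0x66
body[2] add  r4, r3, #51 -> r4=0x66
body[3] mov  r1, #0xe9 -> r1=0xe9
epilogue: pop r7=0xd9, sp=0xb9
epilogue: pop r4=0x21, sp=0xba
prologue pushed ['r4', 'r7'] at ['0xb9', '0xb8']

MEM = 0x21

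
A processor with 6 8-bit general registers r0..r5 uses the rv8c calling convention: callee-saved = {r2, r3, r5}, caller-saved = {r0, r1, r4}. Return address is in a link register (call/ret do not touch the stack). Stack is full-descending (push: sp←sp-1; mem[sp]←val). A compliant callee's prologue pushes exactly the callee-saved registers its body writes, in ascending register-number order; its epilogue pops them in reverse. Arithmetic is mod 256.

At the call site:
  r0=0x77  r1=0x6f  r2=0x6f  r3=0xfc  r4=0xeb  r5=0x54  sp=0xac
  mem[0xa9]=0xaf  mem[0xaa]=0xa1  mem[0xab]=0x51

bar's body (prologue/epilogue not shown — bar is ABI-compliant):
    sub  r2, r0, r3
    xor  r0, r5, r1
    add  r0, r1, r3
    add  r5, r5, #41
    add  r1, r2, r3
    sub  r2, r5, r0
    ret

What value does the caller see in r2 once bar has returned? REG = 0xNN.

prologue: push r2 → mem[0xab]=0x6f, sp=0xab
prologue: push r5 → mem[0xaa]=0x54, sp=0xaa
body[0] sub  r2, r0, r3 → r2=0x7b
body[1] xor  r0, r5, r1 → r0=0x3b
body[2] add  r0, r1, r3 → r0=0x6b
body[3] add  r5, r5, #41 → r5=0x7d
body[4] add  r1, r2, r3 → r1=0x77
body[5] sub  r2, r5, r0 → r2=0x12
epilogue: pop r5=0x54, sp=0xab
epilogue: pop r2=0x6f, sp=0xac
r2 is callee-saved → restored

REG = 0x6f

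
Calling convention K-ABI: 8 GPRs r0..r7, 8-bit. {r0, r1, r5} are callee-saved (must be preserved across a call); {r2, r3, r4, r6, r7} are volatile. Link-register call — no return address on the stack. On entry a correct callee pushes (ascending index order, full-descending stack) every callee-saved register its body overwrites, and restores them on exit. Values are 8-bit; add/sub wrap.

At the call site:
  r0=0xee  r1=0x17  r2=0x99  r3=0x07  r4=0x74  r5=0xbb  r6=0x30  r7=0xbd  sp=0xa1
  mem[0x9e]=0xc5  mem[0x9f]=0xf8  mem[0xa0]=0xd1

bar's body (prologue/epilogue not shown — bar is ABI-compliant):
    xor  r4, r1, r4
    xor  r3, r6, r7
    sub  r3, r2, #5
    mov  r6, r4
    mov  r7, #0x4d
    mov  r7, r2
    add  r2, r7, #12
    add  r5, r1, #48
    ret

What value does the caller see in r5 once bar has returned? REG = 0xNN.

REG = 0xbb

prologue: push r5 → mem[0xa0]=0xbb, sp=0xa0
body[0] xor  r4, r1, r4 → r4=0x63
body[1] xor  r3, r6, r7 → r3=0x8d
body[2] sub  r3, r2, #5 → r3=0x94
body[3] mov  r6, r4 → r6=0x63
body[4] mov  r7, #0x4d → r7=0x4d
body[5] mov  r7, r2 → r7=0x99
body[6] add  r2, r7, #12 → r2=0xa5
body[7] add  r5, r1, #48 → r5=0x47
epilogue: pop r5=0xbb, sp=0xa1
r5 is callee-saved → restored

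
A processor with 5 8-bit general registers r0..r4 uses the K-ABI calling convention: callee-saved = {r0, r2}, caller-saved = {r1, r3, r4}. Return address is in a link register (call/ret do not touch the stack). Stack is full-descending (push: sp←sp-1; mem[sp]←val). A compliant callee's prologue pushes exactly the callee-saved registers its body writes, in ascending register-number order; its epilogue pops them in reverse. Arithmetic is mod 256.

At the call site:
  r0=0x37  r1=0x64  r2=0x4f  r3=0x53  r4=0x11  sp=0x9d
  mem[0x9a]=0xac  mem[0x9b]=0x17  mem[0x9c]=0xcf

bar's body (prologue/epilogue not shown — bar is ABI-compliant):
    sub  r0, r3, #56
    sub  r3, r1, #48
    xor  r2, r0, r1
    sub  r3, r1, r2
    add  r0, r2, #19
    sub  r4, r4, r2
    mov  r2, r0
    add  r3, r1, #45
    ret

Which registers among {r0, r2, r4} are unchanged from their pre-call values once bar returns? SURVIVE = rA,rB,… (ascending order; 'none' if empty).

prologue: push r0 → mem[0x9c]=0x37, sp=0x9c
prologue: push r2 → mem[0x9b]=0x4f, sp=0x9b
body[0] sub  r0, r3, #56 → r0=0x1b
body[1] sub  r3, r1, #48 → r3=0x34
body[2] xor  r2, r0, r1 → r2=0x7f
body[3] sub  r3, r1, r2 → r3=0xe5
body[4] add  r0, r2, #19 → r0=0x92
body[5] sub  r4, r4, r2 → r4=0x92
body[6] mov  r2, r0 → r2=0x92
body[7] add  r3, r1, #45 → r3=0x91
epilogue: pop r2=0x4f, sp=0x9c
epilogue: pop r0=0x37, sp=0x9d
r0: callee-saved, written=True
r2: callee-saved, written=True
r4: caller-saved, written=True

SURVIVE = r0,r2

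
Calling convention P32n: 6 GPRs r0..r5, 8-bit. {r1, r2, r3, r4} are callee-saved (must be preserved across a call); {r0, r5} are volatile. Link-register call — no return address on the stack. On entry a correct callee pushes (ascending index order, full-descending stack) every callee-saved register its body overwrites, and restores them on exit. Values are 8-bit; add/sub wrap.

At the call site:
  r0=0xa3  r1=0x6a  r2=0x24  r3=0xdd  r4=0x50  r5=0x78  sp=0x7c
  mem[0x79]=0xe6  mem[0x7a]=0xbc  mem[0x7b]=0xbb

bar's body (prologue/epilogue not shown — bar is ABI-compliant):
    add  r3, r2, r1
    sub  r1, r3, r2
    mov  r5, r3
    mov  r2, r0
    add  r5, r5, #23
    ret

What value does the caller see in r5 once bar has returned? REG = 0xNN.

prologue: push r1 → mem[0x7b]=0x6a, sp=0x7b
prologue: push r2 → mem[0x7a]=0x24, sp=0x7a
prologue: push r3 → mem[0x79]=0xdd, sp=0x79
body[0] add  r3, r2, r1 → r3=0x8e
body[1] sub  r1, r3, r2 → r1=0x6a
body[2] mov  r5, r3 → r5=0x8e
body[3] mov  r2, r0 → r2=0xa3
body[4] add  r5, r5, #23 → r5=0xa5
epilogue: pop r3=0xdd, sp=0x7a
epilogue: pop r2=0x24, sp=0x7b
epilogue: pop r1=0x6a, sp=0x7c
r5 is caller-saved → body value

REG = 0xa5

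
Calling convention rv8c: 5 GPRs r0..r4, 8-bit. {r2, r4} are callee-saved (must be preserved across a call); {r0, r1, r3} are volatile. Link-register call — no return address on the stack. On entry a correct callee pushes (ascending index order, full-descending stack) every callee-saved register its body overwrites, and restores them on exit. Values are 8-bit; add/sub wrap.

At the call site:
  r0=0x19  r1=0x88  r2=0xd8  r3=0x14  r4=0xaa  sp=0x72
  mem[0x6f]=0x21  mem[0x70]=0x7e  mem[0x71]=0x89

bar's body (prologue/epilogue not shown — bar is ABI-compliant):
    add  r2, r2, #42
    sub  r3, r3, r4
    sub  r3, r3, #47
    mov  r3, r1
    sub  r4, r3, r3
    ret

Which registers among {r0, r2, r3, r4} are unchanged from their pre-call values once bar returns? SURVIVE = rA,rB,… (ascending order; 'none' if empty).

prologue: push r2 → mem[0x71]=0xd8, sp=0x71
prologue: push r4 → mem[0x70]=0xaa, sp=0x70
body[0] add  r2, r2, #42 → r2=0x02
body[1] sub  r3, r3, r4 → r3=0x6a
body[2] sub  r3, r3, #47 → r3=0x3b
body[3] mov  r3, r1 → r3=0x88
body[4] sub  r4, r3, r3 → r4=0x00
epilogue: pop r4=0xaa, sp=0x71
epilogue: pop r2=0xd8, sp=0x72
r0: caller-saved, written=False
r2: callee-saved, written=True
r3: caller-saved, written=True
r4: callee-saved, written=True

SURVIVE = r0,r2,r4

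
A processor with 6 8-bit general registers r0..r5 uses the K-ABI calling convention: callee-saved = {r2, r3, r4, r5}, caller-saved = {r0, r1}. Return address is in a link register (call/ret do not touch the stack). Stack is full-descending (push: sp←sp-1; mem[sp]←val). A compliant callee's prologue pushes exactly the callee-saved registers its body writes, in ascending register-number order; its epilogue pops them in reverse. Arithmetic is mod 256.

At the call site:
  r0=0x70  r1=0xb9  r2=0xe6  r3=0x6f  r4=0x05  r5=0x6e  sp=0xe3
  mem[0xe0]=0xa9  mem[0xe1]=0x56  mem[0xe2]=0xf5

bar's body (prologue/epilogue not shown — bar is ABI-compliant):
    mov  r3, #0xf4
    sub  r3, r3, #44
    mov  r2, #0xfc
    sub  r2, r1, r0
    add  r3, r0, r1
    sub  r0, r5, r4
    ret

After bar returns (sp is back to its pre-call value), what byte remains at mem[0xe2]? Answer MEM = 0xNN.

prologue: push r2 → mem[0xe2]=0xe6, sp=0xe2
prologue: push r3 → mem[0xe1]=0x6f, sp=0xe1
body[0] mov  r3, #0xf4 → r3=0xf4
body[1] sub  r3, r3, #44 → r3=0xc8
body[2] mov  r2, #0xfc → r2=0xfc
body[3] sub  r2, r1, r0 → r2=0x49
body[4] add  r3, r0, r1 → r3=0x29
body[5] sub  r0, r5, r4 → r0=0x69
epilogue: pop r3=0x6f, sp=0xe2
epilogue: pop r2=0xe6, sp=0xe3
prologue pushed ['r2', 'r3'] at ['0xe2', '0xe1']

MEM = 0xe6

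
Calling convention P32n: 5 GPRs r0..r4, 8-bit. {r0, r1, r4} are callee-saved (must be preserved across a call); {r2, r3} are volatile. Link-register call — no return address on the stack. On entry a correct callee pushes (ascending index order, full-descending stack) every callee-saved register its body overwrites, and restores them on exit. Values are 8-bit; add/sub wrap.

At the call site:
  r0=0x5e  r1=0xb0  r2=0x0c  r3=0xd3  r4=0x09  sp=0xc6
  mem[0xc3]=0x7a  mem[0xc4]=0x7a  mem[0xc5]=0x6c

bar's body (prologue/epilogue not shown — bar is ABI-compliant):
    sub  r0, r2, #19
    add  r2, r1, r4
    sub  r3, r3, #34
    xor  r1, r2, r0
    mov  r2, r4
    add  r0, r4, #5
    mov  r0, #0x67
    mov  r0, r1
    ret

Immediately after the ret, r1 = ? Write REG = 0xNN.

prologue: push r0 → mem[0xc5]=0x5e, sp=0xc5
prologue: push r1 → mem[0xc4]=0xb0, sp=0xc4
body[0] sub  r0, r2, #19 → r0=0xf9
body[1] add  r2, r1, r4 → r2=0xb9
body[2] sub  r3, r3, #34 → r3=0xb1
body[3] xor  r1, r2, r0 → r1=0x40
body[4] mov  r2, r4 → r2=0x09
body[5] add  r0, r4, #5 → r0=0x0e
body[6] mov  r0, #0x67 → r0=0x67
body[7] mov  r0, r1 → r0=0x40
epilogue: pop r1=0xb0, sp=0xc5
epilogue: pop r0=0x5e, sp=0xc6
r1 is callee-saved → restored

REG = 0xb0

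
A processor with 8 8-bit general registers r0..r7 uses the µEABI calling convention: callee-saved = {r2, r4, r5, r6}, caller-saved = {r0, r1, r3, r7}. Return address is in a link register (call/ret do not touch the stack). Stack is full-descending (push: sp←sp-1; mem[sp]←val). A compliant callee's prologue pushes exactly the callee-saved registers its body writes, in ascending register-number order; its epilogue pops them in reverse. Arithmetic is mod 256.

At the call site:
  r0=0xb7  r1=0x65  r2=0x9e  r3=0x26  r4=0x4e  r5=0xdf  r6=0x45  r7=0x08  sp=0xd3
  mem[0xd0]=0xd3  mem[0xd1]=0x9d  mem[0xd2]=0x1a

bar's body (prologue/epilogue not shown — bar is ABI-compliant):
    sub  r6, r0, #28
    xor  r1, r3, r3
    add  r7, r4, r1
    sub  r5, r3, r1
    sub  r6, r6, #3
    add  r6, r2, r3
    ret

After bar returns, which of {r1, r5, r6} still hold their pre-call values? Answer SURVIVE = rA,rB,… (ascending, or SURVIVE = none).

prologue: push r5 → mem[0xd2]=0xdf, sp=0xd2
prologue: push r6 → mem[0xd1]=0x45, sp=0xd1
body[0] sub  r6, r0, #28 → r6=0x9b
body[1] xor  r1, r3, r3 → r1=0x00
body[2] add  r7, r4, r1 → r7=0x4e
body[3] sub  r5, r3, r1 → r5=0x26
body[4] sub  r6, r6, #3 → r6=0x98
body[5] add  r6, r2, r3 → r6=0xc4
epilogue: pop r6=0x45, sp=0xd2
epilogue: pop r5=0xdf, sp=0xd3
r1: caller-saved, written=True
r5: callee-saved, written=True
r6: callee-saved, written=True

SURVIVE = r5,r6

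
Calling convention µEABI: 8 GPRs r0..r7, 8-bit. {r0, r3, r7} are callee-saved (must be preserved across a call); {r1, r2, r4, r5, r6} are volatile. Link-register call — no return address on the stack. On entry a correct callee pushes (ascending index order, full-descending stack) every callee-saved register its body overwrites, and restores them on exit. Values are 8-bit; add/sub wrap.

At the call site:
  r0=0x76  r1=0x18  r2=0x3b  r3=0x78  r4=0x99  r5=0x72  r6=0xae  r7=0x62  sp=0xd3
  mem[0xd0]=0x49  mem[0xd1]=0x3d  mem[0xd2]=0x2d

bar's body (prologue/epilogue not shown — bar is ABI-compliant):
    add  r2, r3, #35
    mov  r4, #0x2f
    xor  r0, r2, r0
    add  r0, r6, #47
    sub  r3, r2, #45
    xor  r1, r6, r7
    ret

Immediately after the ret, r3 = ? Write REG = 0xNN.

REG = 0x78

prologue: push r0 -> mem[0xd2]=0x76, sp=0xd2
prologue: push r3 -> mem[0xd1]=0x78, sp=0xd1
body[0] add  r2, r3, #35 -> r2=0x9b
body[1] mov  r4, #0x2f -> r4=0x2f
body[2] xor  r0, r2, r0 -> r0=0xed
body[3] add  r0, r6, #47 -> r0=0xdd
body[4] sub  r3, r2, #45 -> r3=0x6e
body[5] xor  r1, r6, r7 -> r1=0xcc
epilogue: pop r3=0x78, sp=0xd2
epilogue: pop r0=0x76, sp=0xd3
r3 is callee-saved -> restored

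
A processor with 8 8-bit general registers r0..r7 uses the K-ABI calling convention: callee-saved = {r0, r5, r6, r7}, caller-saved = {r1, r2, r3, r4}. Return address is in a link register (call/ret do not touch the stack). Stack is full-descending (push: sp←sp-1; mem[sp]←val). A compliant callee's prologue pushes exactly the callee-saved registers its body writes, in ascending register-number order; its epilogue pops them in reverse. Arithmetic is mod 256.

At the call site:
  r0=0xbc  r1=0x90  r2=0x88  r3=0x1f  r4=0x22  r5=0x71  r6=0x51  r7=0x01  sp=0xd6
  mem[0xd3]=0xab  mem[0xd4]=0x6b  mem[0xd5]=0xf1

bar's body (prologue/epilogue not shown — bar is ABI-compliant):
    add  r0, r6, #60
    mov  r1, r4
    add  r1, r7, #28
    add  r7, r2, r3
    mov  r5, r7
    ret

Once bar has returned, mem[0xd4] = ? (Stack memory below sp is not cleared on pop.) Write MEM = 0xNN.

MEM = 0x71

prologue: push r0 → mem[0xd5]=0xbc, sp=0xd5
prologue: push r5 → mem[0xd4]=0x71, sp=0xd4
prologue: push r7 → mem[0xd3]=0x01, sp=0xd3
body[0] add  r0, r6, #60 → r0=0x8d
body[1] mov  r1, r4 → r1=0x22
body[2] add  r1, r7, #28 → r1=0x1d
body[3] add  r7, r2, r3 → r7=0xa7
body[4] mov  r5, r7 → r5=0xa7
epilogue: pop r7=0x01, sp=0xd4
epilogue: pop r5=0x71, sp=0xd5
epilogue: pop r0=0xbc, sp=0xd6
prologue pushed ['r0', 'r5', 'r7'] at ['0xd5', '0xd4', '0xd3']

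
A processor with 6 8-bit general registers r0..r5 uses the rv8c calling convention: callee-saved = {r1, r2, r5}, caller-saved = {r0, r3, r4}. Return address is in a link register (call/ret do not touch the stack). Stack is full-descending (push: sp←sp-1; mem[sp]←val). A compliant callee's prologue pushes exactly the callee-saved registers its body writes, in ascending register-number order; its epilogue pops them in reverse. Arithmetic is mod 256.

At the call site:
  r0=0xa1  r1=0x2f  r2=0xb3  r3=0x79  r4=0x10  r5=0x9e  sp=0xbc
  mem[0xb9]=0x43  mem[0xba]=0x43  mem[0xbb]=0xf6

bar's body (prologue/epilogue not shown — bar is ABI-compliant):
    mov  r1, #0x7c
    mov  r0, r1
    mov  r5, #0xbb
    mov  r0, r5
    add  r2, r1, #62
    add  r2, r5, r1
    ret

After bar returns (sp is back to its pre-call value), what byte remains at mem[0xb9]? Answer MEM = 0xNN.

MEM = 0x9e

prologue: push r1 → mem[0xbb]=0x2f, sp=0xbb
prologue: push r2 → mem[0xba]=0xb3, sp=0xba
prologue: push r5 → mem[0xb9]=0x9e, sp=0xb9
body[0] mov  r1, #0x7c → r1=0x7c
body[1] mov  r0, r1 → r0=0x7c
body[2] mov  r5, #0xbb → r5=0xbb
body[3] mov  r0, r5 → r0=0xbb
body[4] add  r2, r1, #62 → r2=0xba
body[5] add  r2, r5, r1 → r2=0x37
epilogue: pop r5=0x9e, sp=0xba
epilogue: pop r2=0xb3, sp=0xbb
epilogue: pop r1=0x2f, sp=0xbc
prologue pushed ['r1', 'r2', 'r5'] at ['0xbb', '0xba', '0xb9']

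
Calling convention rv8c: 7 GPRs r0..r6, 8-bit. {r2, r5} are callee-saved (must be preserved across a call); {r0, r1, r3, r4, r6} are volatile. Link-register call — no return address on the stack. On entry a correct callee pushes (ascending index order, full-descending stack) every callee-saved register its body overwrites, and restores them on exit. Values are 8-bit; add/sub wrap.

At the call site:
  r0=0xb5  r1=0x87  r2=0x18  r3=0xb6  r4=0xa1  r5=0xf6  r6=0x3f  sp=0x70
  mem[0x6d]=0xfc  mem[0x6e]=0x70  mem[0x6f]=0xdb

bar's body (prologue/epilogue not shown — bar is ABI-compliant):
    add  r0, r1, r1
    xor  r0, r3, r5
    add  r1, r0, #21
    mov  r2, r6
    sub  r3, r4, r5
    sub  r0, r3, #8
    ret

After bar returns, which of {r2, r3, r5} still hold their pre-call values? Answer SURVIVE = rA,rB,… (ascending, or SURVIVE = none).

SURVIVE = r2,r5

prologue: push r2 → mem[0x6f]=0x18, sp=0x6f
body[0] add  r0, r1, r1 → r0=0x0e
body[1] xor  r0, r3, r5 → r0=0x40
body[2] add  r1, r0, #21 → r1=0x55
body[3] mov  r2, r6 → r2=0x3f
body[4] sub  r3, r4, r5 → r3=0xab
body[5] sub  r0, r3, #8 → r0=0xa3
epilogue: pop r2=0x18, sp=0x70
r2: callee-saved, written=True
r3: caller-saved, written=True
r5: callee-saved, written=False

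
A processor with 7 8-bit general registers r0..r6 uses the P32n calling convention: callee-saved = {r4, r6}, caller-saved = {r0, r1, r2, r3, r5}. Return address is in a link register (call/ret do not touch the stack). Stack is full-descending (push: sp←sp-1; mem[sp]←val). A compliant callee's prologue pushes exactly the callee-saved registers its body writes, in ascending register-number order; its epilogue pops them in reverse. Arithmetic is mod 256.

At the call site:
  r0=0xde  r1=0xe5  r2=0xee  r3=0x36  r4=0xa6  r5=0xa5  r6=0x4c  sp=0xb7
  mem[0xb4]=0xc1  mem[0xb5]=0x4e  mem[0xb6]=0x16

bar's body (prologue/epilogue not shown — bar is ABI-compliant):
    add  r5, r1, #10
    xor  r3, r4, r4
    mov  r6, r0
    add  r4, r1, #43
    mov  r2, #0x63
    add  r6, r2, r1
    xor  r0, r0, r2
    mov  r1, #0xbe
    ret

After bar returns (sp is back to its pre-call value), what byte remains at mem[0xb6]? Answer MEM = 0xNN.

MEM = 0xa6

prologue: push r4 -> mem[0xb6]=0xa6, sp=0xb6
prologue: push r6 -> mem[0xb5]=0x4c, sp=0xb5
body[0] add  r5, r1, #10 -> r5=0xef
body[1] xor  r3, r4, r4 -> r3=0x00
body[2] mov  r6, r0 -> r6=0xde
body[3] add  r4, r1, #43 -> r4=0x10
body[4] mov  r2, #0x63 -> r2=0x63
body[5] add  r6, r2, r1 -> r6=0x48
body[6] xor  r0, r0, r2 -> r0=0xbd
body[7] mov  r1, #0xbe -> r1=0xbe
epilogue: pop r6=0x4c, sp=0xb6
epilogue: pop r4=0xa6, sp=0xb7
prologue pushed ['r4', 'r6'] at ['0xb6', '0xb5']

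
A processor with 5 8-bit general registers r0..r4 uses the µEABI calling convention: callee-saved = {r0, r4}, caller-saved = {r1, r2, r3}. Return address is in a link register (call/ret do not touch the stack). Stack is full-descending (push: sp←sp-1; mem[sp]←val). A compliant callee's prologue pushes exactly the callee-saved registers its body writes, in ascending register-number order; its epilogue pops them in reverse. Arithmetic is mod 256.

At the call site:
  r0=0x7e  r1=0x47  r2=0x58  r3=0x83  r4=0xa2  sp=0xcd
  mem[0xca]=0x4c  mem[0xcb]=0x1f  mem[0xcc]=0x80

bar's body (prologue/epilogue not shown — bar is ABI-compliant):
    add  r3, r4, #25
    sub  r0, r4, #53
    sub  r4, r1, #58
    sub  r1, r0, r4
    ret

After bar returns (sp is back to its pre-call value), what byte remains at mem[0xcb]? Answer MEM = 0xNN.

MEM = 0xa2

prologue: push r0 → mem[0xcc]=0x7e, sp=0xcc
prologue: push r4 → mem[0xcb]=0xa2, sp=0xcb
body[0] add  r3, r4, #25 → r3=0xbb
body[1] sub  r0, r4, #53 → r0=0x6d
body[2] sub  r4, r1, #58 → r4=0x0d
body[3] sub  r1, r0, r4 → r1=0x60
epilogue: pop r4=0xa2, sp=0xcc
epilogue: pop r0=0x7e, sp=0xcd
prologue pushed ['r0', 'r4'] at ['0xcc', '0xcb']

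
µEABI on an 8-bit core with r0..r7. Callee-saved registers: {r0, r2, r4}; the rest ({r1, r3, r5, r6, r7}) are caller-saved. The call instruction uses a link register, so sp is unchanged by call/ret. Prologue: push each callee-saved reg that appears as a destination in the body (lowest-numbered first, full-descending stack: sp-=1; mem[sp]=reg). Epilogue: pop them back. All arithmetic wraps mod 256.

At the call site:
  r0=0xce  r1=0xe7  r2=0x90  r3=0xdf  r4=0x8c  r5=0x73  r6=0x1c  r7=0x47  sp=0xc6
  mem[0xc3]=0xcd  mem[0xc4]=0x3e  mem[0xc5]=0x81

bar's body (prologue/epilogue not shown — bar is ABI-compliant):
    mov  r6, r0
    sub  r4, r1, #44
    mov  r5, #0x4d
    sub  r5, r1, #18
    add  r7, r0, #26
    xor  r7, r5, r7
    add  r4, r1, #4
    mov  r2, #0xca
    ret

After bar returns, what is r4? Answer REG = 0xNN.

prologue: push r2 -> mem[0xc5]=0x90, sp=0xc5
prologue: push r4 -> mem[0xc4]=0x8c, sp=0xc4
body[0] mov  r6, r0 -> r6=0xce
body[1] sub  r4, r1, #44 -> r4=0xbb
body[2] mov  r5, #0x4d -> r5=0x4d
body[3] sub  r5, r1, #18 -> r5=0xd5
body[4] add  r7, r0, #26 -> r7=0xe8
body[5] xor  r7, r5, r7 -> r7=0x3d
body[6] add  r4, r1, #4 -> r4=0xeb
body[7] mov  r2, #0xca -> r2=0xca
epilogue: pop r4=0x8c, sp=0xc5
epilogue: pop r2=0x90, sp=0xc6
r4 is callee-saved -> restored

REG = 0x8c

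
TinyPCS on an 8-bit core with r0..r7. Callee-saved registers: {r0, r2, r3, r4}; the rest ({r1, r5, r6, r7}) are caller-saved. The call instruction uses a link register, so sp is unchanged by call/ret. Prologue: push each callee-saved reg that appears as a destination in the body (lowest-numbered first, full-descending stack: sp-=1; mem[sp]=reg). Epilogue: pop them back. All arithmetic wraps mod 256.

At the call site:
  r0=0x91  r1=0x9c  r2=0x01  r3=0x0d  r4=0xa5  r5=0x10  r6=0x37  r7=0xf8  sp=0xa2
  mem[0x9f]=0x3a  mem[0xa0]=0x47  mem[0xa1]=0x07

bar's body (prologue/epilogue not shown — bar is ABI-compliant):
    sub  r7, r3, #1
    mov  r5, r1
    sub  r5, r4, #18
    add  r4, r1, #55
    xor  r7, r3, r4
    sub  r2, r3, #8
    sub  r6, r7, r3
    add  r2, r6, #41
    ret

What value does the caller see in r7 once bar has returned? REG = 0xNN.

REG = 0xde

prologue: push r2 -> mem[0xa1]=0x01, sp=0xa1
prologue: push r4 -> mem[0xa0]=0xa5, sp=0xa0
body[0] sub  r7, r3, #1 -> r7=0x0c
body[1] mov  r5, r1 -> r5=0x9c
body[2] sub  r5, r4, #18 -> r5=0x93
body[3] add  r4, r1, #55 -> r4=0xd3
body[4] xor  r7, r3, r4 -> r7=0xde
body[5] sub  r2, r3, #8 -> r2=0x05
body[6] sub  r6, r7, r3 -> r6=0xd1
body[7] add  r2, r6, #41 -> r2=0xfa
epilogue: pop r4=0xa5, sp=0xa1
epilogue: pop r2=0x01, sp=0xa2
r7 is caller-saved -> body value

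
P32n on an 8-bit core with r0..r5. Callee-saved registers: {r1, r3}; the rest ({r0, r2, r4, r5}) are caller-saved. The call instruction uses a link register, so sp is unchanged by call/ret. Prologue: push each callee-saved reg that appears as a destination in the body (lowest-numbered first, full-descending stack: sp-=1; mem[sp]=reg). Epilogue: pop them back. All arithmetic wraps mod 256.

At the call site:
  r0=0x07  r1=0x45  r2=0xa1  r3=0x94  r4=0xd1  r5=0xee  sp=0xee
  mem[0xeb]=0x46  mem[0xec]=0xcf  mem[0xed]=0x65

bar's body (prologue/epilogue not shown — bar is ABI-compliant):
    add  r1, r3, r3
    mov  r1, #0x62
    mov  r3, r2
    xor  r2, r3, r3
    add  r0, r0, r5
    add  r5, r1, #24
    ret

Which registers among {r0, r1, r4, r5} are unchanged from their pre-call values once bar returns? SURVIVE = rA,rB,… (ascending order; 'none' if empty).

SURVIVE = r1,r4

prologue: push r1 → mem[0xed]=0x45, sp=0xed
prologue: push r3 → mem[0xec]=0x94, sp=0xec
body[0] add  r1, r3, r3 → r1=0x28
body[1] mov  r1, #0x62 → r1=0x62
body[2] mov  r3, r2 → r3=0xa1
body[3] xor  r2, r3, r3 → r2=0x00
body[4] add  r0, r0, r5 → r0=0xf5
body[5] add  r5, r1, #24 → r5=0x7a
epilogue: pop r3=0x94, sp=0xed
epilogue: pop r1=0x45, sp=0xee
r0: caller-saved, written=True
r1: callee-saved, written=True
r4: caller-saved, written=False
r5: caller-saved, written=True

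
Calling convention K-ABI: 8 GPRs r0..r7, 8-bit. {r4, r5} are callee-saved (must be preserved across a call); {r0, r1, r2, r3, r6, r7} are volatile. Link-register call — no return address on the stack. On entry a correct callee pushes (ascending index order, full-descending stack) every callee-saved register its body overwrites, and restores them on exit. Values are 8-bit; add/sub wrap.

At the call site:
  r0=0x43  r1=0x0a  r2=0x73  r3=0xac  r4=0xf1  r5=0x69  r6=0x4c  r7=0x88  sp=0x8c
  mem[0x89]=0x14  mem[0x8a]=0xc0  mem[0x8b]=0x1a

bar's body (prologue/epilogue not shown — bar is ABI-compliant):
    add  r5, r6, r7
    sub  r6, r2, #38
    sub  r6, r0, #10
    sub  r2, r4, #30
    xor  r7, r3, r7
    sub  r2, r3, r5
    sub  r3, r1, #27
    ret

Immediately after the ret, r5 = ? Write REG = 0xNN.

prologue: push r5 -> mem[0x8b]=0x69, sp=0x8b
body[0] add  r5, r6, r7 -> r5=0xd4
body[1] sub  r6, r2, #38 -> r6=0x4d
body[2] sub  r6, r0, #10 -> r6=0x39
body[3] sub  r2, r4, #30 -> r2=0xd3
body[4] xor  r7, r3, r7 -> r7=0x24
body[5] sub  r2, r3, r5 -> r2=0xd8
body[6] sub  r3, r1, #27 -> r3=0xef
epilogue: pop r5=0x69, sp=0x8c
r5 is callee-saved -> restored

REG = 0x69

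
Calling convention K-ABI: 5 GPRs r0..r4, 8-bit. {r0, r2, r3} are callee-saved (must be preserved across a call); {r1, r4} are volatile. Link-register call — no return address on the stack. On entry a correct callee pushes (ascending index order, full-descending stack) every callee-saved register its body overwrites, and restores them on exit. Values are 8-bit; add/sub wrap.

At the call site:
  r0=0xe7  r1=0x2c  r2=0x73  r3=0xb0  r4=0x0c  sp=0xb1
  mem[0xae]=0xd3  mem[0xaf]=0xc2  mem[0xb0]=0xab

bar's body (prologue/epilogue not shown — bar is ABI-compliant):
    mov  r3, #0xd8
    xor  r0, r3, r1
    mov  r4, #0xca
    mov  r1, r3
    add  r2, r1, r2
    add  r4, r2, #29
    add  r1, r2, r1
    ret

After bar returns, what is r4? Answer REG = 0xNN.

REG = 0x68

prologue: push r0 → mem[0xb0]=0xe7, sp=0xb0
prologue: push r2 → mem[0xaf]=0x73, sp=0xaf
prologue: push r3 → mem[0xae]=0xb0, sp=0xae
body[0] mov  r3, #0xd8 → r3=0xd8
body[1] xor  r0, r3, r1 → r0=0xf4
body[2] mov  r4, #0xca → r4=0xca
body[3] mov  r1, r3 → r1=0xd8
body[4] add  r2, r1, r2 → r2=0x4b
body[5] add  r4, r2, #29 → r4=0x68
body[6] add  r1, r2, r1 → r1=0x23
epilogue: pop r3=0xb0, sp=0xaf
epilogue: pop r2=0x73, sp=0xb0
epilogue: pop r0=0xe7, sp=0xb1
r4 is caller-saved → body value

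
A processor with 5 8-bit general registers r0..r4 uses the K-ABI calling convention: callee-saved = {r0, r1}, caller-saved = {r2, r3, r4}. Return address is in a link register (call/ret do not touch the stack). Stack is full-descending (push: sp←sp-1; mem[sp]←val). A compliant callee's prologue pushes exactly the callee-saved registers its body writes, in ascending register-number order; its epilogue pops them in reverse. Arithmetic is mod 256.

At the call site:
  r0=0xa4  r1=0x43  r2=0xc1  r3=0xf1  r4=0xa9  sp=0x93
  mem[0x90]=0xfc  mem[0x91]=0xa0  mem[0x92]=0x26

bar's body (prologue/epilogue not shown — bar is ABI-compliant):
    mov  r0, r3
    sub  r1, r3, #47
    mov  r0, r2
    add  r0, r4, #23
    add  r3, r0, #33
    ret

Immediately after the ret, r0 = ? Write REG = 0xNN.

prologue: push r0 → mem[0x92]=0xa4, sp=0x92
prologue: push r1 → mem[0x91]=0x43, sp=0x91
body[0] mov  r0, r3 → r0=0xf1
body[1] sub  r1, r3, #47 → r1=0xc2
body[2] mov  r0, r2 → r0=0xc1
body[3] add  r0, r4, #23 → r0=0xc0
body[4] add  r3, r0, #33 → r3=0xe1
epilogue: pop r1=0x43, sp=0x92
epilogue: pop r0=0xa4, sp=0x93
r0 is callee-saved → restored

REG = 0xa4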